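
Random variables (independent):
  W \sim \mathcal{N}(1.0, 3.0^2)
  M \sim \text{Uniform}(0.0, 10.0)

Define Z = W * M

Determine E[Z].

For independent RVs: E[XY] = E[X]*E[Y]
E[W] = 1
E[M] = 5
E[Z] = 1 * 5 = 5

5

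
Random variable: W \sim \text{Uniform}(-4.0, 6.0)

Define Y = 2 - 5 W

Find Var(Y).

For Y = aW + b: Var(Y) = a² * Var(W)
Var(W) = (6 + 4)^2/12 = 8.3333333
Var(Y) = (-5)² * 8.3333333 = 25 * 8.3333333 = 208.33333

208.33333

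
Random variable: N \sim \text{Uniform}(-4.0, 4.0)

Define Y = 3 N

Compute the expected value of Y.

For Y = 3N:
E[Y] = 3 * E[N]
E[N] = (-4 + 4)/2 = 0
E[Y] = 3 * 0 = 0

0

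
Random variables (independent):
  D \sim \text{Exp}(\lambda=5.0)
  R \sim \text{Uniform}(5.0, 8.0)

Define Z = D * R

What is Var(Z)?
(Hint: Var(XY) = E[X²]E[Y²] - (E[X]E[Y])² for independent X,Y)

Var(XY) = E[X²]E[Y²] - (E[X]E[Y])²
E[D] = 0.2, Var(D) = 0.04
E[R] = 6.5, Var(R) = 0.75
E[D²] = 0.04 + 0.2² = 0.08
E[R²] = 0.75 + 6.5² = 43
Var(Z) = 0.08*43 - (0.2*6.5)²
= 3.44 - 1.69 = 1.75

1.75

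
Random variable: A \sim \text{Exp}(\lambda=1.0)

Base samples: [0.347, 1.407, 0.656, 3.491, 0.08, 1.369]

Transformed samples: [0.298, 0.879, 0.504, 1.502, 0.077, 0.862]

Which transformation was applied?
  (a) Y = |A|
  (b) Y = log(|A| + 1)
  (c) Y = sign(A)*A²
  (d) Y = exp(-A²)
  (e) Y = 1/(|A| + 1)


Checking option (b) Y = log(|A| + 1):
  A = 0.347 -> Y = 0.298 ✓
  A = 1.407 -> Y = 0.879 ✓
  A = 0.656 -> Y = 0.504 ✓
All samples match this transformation.

(b) log(|A| + 1)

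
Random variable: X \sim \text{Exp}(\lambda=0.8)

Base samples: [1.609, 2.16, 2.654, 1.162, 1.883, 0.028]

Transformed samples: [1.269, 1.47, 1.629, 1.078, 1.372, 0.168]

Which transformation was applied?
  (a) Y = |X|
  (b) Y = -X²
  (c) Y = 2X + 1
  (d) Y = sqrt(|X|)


Checking option (d) Y = sqrt(|X|):
  X = 1.609 -> Y = 1.269 ✓
  X = 2.16 -> Y = 1.47 ✓
  X = 2.654 -> Y = 1.629 ✓
All samples match this transformation.

(d) sqrt(|X|)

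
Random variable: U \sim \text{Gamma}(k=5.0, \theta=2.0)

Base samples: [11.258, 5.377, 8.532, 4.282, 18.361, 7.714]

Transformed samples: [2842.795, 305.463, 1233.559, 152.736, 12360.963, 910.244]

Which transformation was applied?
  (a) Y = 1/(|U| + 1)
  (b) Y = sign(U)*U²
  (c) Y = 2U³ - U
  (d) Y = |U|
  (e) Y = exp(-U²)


Checking option (c) Y = 2U³ - U:
  U = 11.258 -> Y = 2842.795 ✓
  U = 5.377 -> Y = 305.463 ✓
  U = 8.532 -> Y = 1233.559 ✓
All samples match this transformation.

(c) 2U³ - U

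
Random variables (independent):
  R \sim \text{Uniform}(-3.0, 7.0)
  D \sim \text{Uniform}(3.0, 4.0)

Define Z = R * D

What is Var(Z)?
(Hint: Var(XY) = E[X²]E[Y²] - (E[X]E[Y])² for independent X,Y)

Var(XY) = E[X²]E[Y²] - (E[X]E[Y])²
E[R] = 2, Var(R) = 8.3333333
E[D] = 3.5, Var(D) = 0.083333333
E[R²] = 8.3333333 + 2² = 12.333333
E[D²] = 0.083333333 + 3.5² = 12.333333
Var(Z) = 12.333333*12.333333 - (2*3.5)²
= 152.11111 - 49 = 103.11111

103.11111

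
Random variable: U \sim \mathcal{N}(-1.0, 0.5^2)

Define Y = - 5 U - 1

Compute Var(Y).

For Y = aU + b: Var(Y) = a² * Var(U)
Var(U) = 0.5^2 = 0.25
Var(Y) = (-5)² * 0.25 = 25 * 0.25 = 6.25

6.25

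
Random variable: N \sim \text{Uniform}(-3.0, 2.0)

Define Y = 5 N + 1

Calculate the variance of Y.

For Y = aN + b: Var(Y) = a² * Var(N)
Var(N) = (2 + 3)^2/12 = 2.0833333
Var(Y) = 5² * 2.0833333 = 25 * 2.0833333 = 52.083333

52.083333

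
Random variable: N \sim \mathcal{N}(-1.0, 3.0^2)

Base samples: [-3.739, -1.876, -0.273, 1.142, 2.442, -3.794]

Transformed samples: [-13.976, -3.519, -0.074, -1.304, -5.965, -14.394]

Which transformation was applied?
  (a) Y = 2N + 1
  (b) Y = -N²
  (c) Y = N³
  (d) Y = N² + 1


Checking option (b) Y = -N²:
  N = -3.739 -> Y = -13.976 ✓
  N = -1.876 -> Y = -3.519 ✓
  N = -0.273 -> Y = -0.074 ✓
All samples match this transformation.

(b) -N²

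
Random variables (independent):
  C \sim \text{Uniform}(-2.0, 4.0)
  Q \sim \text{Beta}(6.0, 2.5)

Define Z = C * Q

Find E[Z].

For independent RVs: E[XY] = E[X]*E[Y]
E[C] = 1
E[Q] = 0.70588235
E[Z] = 1 * 0.70588235 = 0.70588235

0.70588235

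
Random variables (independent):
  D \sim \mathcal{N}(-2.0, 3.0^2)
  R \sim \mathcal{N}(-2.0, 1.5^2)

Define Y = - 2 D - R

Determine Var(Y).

For independent RVs: Var(aX + bY) = a²Var(X) + b²Var(Y)
Var(D) = 9
Var(R) = 2.25
Var(Y) = (-2)²*9 + (-1)²*2.25
= 4*9 + 1*2.25 = 38.25

38.25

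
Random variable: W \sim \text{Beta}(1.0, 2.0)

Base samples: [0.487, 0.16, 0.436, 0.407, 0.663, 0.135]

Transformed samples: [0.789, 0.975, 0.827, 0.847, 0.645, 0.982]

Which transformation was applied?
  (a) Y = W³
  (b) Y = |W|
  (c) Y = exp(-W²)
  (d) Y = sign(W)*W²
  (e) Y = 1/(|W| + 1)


Checking option (c) Y = exp(-W²):
  W = 0.487 -> Y = 0.789 ✓
  W = 0.16 -> Y = 0.975 ✓
  W = 0.436 -> Y = 0.827 ✓
All samples match this transformation.

(c) exp(-W²)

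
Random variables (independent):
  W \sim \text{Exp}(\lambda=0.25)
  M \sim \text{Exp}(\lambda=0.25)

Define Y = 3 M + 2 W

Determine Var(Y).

For independent RVs: Var(aX + bY) = a²Var(X) + b²Var(Y)
Var(W) = 16
Var(M) = 16
Var(Y) = 2²*16 + 3²*16
= 4*16 + 9*16 = 208

208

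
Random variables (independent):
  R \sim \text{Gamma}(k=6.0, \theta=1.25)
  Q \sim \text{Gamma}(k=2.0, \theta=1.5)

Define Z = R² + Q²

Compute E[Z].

E[Z] = E[R²] + E[Q²]
E[R²] = Var(R) + E[R]² = 9.375 + 56.25 = 65.625
E[Q²] = Var(Q) + E[Q]² = 4.5 + 9 = 13.5
E[Z] = 65.625 + 13.5 = 79.125

79.125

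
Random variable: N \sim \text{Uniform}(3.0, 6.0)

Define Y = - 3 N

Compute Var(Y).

For Y = aN + b: Var(Y) = a² * Var(N)
Var(N) = (6 - 3)^2/12 = 0.75
Var(Y) = (-3)² * 0.75 = 9 * 0.75 = 6.75

6.75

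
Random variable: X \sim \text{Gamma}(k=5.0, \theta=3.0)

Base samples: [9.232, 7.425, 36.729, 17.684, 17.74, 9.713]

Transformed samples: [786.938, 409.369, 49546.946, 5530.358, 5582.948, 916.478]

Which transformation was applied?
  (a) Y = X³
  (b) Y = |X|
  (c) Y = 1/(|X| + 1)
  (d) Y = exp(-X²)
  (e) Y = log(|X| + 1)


Checking option (a) Y = X³:
  X = 9.232 -> Y = 786.938 ✓
  X = 7.425 -> Y = 409.369 ✓
  X = 36.729 -> Y = 49546.946 ✓
All samples match this transformation.

(a) X³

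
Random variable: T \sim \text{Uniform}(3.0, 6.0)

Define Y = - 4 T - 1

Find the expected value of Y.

For Y = -4T - 1:
E[Y] = -4 * E[T] - 1
E[T] = (3 + 6)/2 = 4.5
E[Y] = -4 * 4.5 - 1 = -19

-19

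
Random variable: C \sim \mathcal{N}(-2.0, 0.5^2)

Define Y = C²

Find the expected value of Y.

Using E[X²] = Var(X) + (E[X])²:
E[C] = -2
Var(C) = 0.5^2 = 0.25
E[C²] = 0.25 + (-2)² = 0.25 + 4 = 4.25

4.25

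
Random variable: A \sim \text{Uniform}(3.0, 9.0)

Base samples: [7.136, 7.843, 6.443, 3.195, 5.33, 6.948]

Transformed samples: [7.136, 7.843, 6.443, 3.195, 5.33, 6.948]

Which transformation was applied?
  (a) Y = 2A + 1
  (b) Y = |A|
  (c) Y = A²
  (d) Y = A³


Checking option (b) Y = |A|:
  A = 7.136 -> Y = 7.136 ✓
  A = 7.843 -> Y = 7.843 ✓
  A = 6.443 -> Y = 6.443 ✓
All samples match this transformation.

(b) |A|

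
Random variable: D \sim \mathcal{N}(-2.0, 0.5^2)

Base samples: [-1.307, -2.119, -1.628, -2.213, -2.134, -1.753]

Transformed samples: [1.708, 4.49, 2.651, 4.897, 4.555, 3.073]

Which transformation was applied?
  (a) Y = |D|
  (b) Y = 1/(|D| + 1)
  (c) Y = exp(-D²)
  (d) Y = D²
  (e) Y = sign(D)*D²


Checking option (d) Y = D²:
  D = -1.307 -> Y = 1.708 ✓
  D = -2.119 -> Y = 4.49 ✓
  D = -1.628 -> Y = 2.651 ✓
All samples match this transformation.

(d) D²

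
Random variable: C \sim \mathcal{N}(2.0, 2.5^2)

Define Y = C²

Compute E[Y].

E[C²] = Var(C) + (E[C])² = 6.25 + 4 = 10.25

10.25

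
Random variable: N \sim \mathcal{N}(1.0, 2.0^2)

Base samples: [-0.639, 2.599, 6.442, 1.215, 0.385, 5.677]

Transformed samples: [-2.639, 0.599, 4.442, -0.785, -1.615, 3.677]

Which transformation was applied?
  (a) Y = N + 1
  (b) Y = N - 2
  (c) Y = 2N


Checking option (b) Y = N - 2:
  N = -0.639 -> Y = -2.639 ✓
  N = 2.599 -> Y = 0.599 ✓
  N = 6.442 -> Y = 4.442 ✓
All samples match this transformation.

(b) N - 2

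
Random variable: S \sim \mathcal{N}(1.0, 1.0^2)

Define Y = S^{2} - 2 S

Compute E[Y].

E[Y] = 1*E[S²] - 2*E[S]
E[S] = 1
E[S²] = Var(S) + (E[S])² = 1 + 1 = 2
E[Y] = 1*2 - 2*1 = 0

0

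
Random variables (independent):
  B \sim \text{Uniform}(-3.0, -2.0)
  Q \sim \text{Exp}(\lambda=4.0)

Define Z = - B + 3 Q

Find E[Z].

E[Z] = -1*E[B] + 3*E[Q]
E[B] = -2.5
E[Q] = 0.25
E[Z] = -1*(-2.5) + 3*0.25 = 3.25

3.25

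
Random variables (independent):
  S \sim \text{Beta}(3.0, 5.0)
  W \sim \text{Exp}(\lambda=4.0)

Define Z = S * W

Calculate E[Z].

For independent RVs: E[XY] = E[X]*E[Y]
E[S] = 0.375
E[W] = 0.25
E[Z] = 0.375 * 0.25 = 0.09375

0.09375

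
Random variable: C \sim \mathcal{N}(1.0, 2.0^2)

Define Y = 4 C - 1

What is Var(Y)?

For Y = aC + b: Var(Y) = a² * Var(C)
Var(C) = 2.0^2 = 4
Var(Y) = 4² * 4 = 16 * 4 = 64

64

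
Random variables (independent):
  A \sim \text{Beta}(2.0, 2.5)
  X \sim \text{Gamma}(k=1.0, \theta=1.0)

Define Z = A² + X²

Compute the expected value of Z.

E[Z] = E[A²] + E[X²]
E[A²] = Var(A) + E[A]² = 0.044893378 + 0.19753086 = 0.24242424
E[X²] = Var(X) + E[X]² = 1 + 1 = 2
E[Z] = 0.24242424 + 2 = 2.2424242

2.2424242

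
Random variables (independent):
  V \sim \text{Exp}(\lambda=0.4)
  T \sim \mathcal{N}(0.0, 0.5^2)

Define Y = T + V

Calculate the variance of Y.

For independent RVs: Var(aX + bY) = a²Var(X) + b²Var(Y)
Var(V) = 6.25
Var(T) = 0.25
Var(Y) = 1²*6.25 + 1²*0.25
= 1*6.25 + 1*0.25 = 6.5

6.5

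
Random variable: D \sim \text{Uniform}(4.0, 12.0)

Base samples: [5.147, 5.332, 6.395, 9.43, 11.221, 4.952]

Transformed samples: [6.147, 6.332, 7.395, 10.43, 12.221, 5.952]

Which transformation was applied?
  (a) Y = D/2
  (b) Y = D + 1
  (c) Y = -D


Checking option (b) Y = D + 1:
  D = 5.147 -> Y = 6.147 ✓
  D = 5.332 -> Y = 6.332 ✓
  D = 6.395 -> Y = 7.395 ✓
All samples match this transformation.

(b) D + 1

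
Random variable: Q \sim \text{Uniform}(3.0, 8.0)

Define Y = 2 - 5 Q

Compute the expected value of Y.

For Y = -5Q + 2:
E[Y] = -5 * E[Q] + 2
E[Q] = (3 + 8)/2 = 5.5
E[Y] = -5 * 5.5 + 2 = -25.5

-25.5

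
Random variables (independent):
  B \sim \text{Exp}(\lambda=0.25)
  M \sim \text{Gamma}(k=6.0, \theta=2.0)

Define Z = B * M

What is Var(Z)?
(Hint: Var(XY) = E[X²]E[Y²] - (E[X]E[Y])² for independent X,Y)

Var(XY) = E[X²]E[Y²] - (E[X]E[Y])²
E[B] = 4, Var(B) = 16
E[M] = 12, Var(M) = 24
E[B²] = 16 + 4² = 32
E[M²] = 24 + 12² = 168
Var(Z) = 32*168 - (4*12)²
= 5376 - 2304 = 3072

3072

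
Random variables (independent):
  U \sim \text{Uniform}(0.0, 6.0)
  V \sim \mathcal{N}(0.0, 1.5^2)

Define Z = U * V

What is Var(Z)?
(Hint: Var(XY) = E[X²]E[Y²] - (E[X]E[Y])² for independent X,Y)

Var(XY) = E[X²]E[Y²] - (E[X]E[Y])²
E[U] = 3, Var(U) = 3
E[V] = 0, Var(V) = 2.25
E[U²] = 3 + 3² = 12
E[V²] = 2.25 + 0² = 2.25
Var(Z) = 12*2.25 - (3*0)²
= 27 - 0 = 27

27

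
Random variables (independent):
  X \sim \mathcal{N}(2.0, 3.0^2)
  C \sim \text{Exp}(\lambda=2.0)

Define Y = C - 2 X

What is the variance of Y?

For independent RVs: Var(aX + bY) = a²Var(X) + b²Var(Y)
Var(X) = 9
Var(C) = 0.25
Var(Y) = (-2)²*9 + 1²*0.25
= 4*9 + 1*0.25 = 36.25

36.25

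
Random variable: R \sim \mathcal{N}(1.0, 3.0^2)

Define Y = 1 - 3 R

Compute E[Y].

For Y = -3R + 1:
E[Y] = -3 * E[R] + 1
E[R] = 1.0 = 1
E[Y] = -3 * 1 + 1 = -2

-2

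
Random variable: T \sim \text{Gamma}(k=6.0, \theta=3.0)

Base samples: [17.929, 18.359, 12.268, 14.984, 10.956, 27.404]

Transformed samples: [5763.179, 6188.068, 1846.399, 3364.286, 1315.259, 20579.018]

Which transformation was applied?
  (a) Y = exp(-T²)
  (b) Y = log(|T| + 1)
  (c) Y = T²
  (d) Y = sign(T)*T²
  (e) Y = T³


Checking option (e) Y = T³:
  T = 17.929 -> Y = 5763.179 ✓
  T = 18.359 -> Y = 6188.068 ✓
  T = 12.268 -> Y = 1846.399 ✓
All samples match this transformation.

(e) T³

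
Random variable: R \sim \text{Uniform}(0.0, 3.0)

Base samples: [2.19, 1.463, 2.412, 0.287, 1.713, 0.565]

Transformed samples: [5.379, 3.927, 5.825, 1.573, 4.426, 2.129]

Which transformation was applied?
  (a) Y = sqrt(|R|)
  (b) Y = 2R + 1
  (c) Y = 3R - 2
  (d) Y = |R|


Checking option (b) Y = 2R + 1:
  R = 2.19 -> Y = 5.379 ✓
  R = 1.463 -> Y = 3.927 ✓
  R = 2.412 -> Y = 5.825 ✓
All samples match this transformation.

(b) 2R + 1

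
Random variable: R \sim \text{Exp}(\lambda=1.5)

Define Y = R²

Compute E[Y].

Using E[X²] = Var(X) + (E[X])²:
E[R] = 0.66666667
Var(R) = 1/1.5^2 = 0.44444444
E[R²] = 0.44444444 + 0.66666667² = 0.44444444 + 0.44444444 = 0.88888889

0.88888889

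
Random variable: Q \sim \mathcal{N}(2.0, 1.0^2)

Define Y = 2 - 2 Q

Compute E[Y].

For Y = -2Q + 2:
E[Y] = -2 * E[Q] + 2
E[Q] = 2.0 = 2
E[Y] = -2 * 2 + 2 = -2

-2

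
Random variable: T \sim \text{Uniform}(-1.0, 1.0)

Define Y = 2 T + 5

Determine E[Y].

For Y = 2T + 5:
E[Y] = 2 * E[T] + 5
E[T] = (-1 + 1)/2 = 0
E[Y] = 2 * 0 + 5 = 5

5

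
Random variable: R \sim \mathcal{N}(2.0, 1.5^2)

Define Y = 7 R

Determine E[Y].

For Y = 7R:
E[Y] = 7 * E[R]
E[R] = 2.0 = 2
E[Y] = 7 * 2 = 14

14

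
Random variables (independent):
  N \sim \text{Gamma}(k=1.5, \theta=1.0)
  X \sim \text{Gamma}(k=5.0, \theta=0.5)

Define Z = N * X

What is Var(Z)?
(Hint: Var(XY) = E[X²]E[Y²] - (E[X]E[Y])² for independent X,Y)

Var(XY) = E[X²]E[Y²] - (E[X]E[Y])²
E[N] = 1.5, Var(N) = 1.5
E[X] = 2.5, Var(X) = 1.25
E[N²] = 1.5 + 1.5² = 3.75
E[X²] = 1.25 + 2.5² = 7.5
Var(Z) = 3.75*7.5 - (1.5*2.5)²
= 28.125 - 14.0625 = 14.0625

14.0625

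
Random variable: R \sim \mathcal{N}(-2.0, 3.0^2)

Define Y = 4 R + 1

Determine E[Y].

For Y = 4R + 1:
E[Y] = 4 * E[R] + 1
E[R] = -2.0 = -2
E[Y] = 4 * (-2) + 1 = -7

-7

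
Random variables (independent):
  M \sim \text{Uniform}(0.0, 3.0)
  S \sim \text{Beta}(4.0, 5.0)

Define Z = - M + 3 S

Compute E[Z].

E[Z] = -1*E[M] + 3*E[S]
E[M] = 1.5
E[S] = 0.44444444
E[Z] = -1*1.5 + 3*0.44444444 = -0.16666667

-0.16666667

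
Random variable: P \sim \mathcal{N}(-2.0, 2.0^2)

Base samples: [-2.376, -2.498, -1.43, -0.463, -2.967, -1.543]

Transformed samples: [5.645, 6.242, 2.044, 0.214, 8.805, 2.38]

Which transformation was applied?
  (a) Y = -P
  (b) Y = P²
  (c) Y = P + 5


Checking option (b) Y = P²:
  P = -2.376 -> Y = 5.645 ✓
  P = -2.498 -> Y = 6.242 ✓
  P = -1.43 -> Y = 2.044 ✓
All samples match this transformation.

(b) P²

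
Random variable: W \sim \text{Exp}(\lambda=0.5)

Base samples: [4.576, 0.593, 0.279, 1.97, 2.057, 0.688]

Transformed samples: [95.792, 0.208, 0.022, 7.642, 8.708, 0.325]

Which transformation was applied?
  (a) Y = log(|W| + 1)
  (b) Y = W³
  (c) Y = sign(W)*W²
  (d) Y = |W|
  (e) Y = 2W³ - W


Checking option (b) Y = W³:
  W = 4.576 -> Y = 95.792 ✓
  W = 0.593 -> Y = 0.208 ✓
  W = 0.279 -> Y = 0.022 ✓
All samples match this transformation.

(b) W³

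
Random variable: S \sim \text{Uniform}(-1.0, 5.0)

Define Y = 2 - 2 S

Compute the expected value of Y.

For Y = -2S + 2:
E[Y] = -2 * E[S] + 2
E[S] = (-1 + 5)/2 = 2
E[Y] = -2 * 2 + 2 = -2

-2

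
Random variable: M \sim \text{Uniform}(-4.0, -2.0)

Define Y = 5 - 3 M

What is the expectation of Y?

For Y = -3M + 5:
E[Y] = -3 * E[M] + 5
E[M] = (-4 - 2)/2 = -3
E[Y] = -3 * (-3) + 5 = 14

14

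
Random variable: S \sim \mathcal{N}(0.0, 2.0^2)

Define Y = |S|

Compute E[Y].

For X ~ N(0, 2.0²), E[|X|] = sigma * sqrt(2/pi)
= 2.0 * sqrt(2/pi) = 1.5957691

1.5957691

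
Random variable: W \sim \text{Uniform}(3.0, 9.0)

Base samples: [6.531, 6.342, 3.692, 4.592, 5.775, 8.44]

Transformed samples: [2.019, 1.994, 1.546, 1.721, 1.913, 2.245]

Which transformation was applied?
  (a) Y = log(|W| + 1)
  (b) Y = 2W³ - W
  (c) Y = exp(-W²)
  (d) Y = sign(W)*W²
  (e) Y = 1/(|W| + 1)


Checking option (a) Y = log(|W| + 1):
  W = 6.531 -> Y = 2.019 ✓
  W = 6.342 -> Y = 1.994 ✓
  W = 3.692 -> Y = 1.546 ✓
All samples match this transformation.

(a) log(|W| + 1)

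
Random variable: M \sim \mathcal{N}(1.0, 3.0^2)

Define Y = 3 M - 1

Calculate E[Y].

For Y = 3M - 1:
E[Y] = 3 * E[M] - 1
E[M] = 1.0 = 1
E[Y] = 3 * 1 - 1 = 2

2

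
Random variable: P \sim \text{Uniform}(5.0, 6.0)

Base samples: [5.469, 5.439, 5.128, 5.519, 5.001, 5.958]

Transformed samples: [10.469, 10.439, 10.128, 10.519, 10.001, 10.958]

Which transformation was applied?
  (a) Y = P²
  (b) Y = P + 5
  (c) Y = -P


Checking option (b) Y = P + 5:
  P = 5.469 -> Y = 10.469 ✓
  P = 5.439 -> Y = 10.439 ✓
  P = 5.128 -> Y = 10.128 ✓
All samples match this transformation.

(b) P + 5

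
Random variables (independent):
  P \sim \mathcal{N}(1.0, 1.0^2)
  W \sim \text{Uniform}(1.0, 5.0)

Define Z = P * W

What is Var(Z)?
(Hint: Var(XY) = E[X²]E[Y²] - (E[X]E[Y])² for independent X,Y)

Var(XY) = E[X²]E[Y²] - (E[X]E[Y])²
E[P] = 1, Var(P) = 1
E[W] = 3, Var(W) = 1.3333333
E[P²] = 1 + 1² = 2
E[W²] = 1.3333333 + 3² = 10.333333
Var(Z) = 2*10.333333 - (1*3)²
= 20.666667 - 9 = 11.666667

11.666667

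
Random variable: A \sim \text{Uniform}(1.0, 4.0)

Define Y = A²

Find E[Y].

E[A²] = Var(A) + (E[A])² = 0.75 + 6.25 = 7

7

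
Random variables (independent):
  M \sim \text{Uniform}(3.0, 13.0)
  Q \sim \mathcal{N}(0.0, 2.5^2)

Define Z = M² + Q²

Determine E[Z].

E[Z] = E[M²] + E[Q²]
E[M²] = Var(M) + E[M]² = 8.3333333 + 64 = 72.333333
E[Q²] = Var(Q) + E[Q]² = 6.25 + 0 = 6.25
E[Z] = 72.333333 + 6.25 = 78.583333

78.583333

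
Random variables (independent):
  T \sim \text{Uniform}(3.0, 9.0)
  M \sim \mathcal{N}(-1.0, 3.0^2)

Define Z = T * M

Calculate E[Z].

For independent RVs: E[XY] = E[X]*E[Y]
E[T] = 6
E[M] = -1
E[Z] = 6 * (-1) = -6

-6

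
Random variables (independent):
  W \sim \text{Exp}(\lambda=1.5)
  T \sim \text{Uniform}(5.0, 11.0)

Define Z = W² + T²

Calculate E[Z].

E[Z] = E[W²] + E[T²]
E[W²] = Var(W) + E[W]² = 0.44444444 + 0.44444444 = 0.88888889
E[T²] = Var(T) + E[T]² = 3 + 64 = 67
E[Z] = 0.88888889 + 67 = 67.888889

67.888889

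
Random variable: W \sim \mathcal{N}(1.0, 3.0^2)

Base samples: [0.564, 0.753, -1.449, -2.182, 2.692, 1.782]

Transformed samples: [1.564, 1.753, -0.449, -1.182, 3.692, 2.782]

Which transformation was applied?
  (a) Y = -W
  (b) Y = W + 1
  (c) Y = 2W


Checking option (b) Y = W + 1:
  W = 0.564 -> Y = 1.564 ✓
  W = 0.753 -> Y = 1.753 ✓
  W = -1.449 -> Y = -0.449 ✓
All samples match this transformation.

(b) W + 1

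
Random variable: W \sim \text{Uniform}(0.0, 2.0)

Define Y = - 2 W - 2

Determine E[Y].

For Y = -2W - 2:
E[Y] = -2 * E[W] - 2
E[W] = (0 + 2)/2 = 1
E[Y] = -2 * 1 - 2 = -4

-4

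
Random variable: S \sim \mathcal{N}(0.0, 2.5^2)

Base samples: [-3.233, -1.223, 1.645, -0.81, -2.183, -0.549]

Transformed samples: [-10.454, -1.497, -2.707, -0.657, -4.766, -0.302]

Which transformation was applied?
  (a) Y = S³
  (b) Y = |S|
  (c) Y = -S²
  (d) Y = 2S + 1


Checking option (c) Y = -S²:
  S = -3.233 -> Y = -10.454 ✓
  S = -1.223 -> Y = -1.497 ✓
  S = 1.645 -> Y = -2.707 ✓
All samples match this transformation.

(c) -S²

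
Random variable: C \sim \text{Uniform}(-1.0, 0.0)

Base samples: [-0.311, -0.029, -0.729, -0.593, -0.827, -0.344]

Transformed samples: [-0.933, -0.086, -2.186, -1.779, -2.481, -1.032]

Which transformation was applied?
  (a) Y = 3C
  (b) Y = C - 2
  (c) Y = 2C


Checking option (a) Y = 3C:
  C = -0.311 -> Y = -0.933 ✓
  C = -0.029 -> Y = -0.086 ✓
  C = -0.729 -> Y = -2.186 ✓
All samples match this transformation.

(a) 3C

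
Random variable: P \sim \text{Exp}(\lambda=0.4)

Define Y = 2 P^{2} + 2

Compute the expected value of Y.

E[Y] = 2*E[P²] + 2
E[P] = 2.5
E[P²] = Var(P) + (E[P])² = 6.25 + 6.25 = 12.5
E[Y] = 2*12.5 + 2 = 27

27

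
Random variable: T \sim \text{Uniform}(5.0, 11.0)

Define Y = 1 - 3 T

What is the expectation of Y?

For Y = -3T + 1:
E[Y] = -3 * E[T] + 1
E[T] = (5 + 11)/2 = 8
E[Y] = -3 * 8 + 1 = -23

-23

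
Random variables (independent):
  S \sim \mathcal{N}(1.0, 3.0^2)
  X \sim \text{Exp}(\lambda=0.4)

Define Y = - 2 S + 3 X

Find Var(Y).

For independent RVs: Var(aX + bY) = a²Var(X) + b²Var(Y)
Var(S) = 9
Var(X) = 6.25
Var(Y) = (-2)²*9 + 3²*6.25
= 4*9 + 9*6.25 = 92.25

92.25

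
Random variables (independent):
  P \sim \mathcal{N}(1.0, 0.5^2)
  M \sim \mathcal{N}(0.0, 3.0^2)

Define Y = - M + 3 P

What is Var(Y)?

For independent RVs: Var(aX + bY) = a²Var(X) + b²Var(Y)
Var(P) = 0.25
Var(M) = 9
Var(Y) = 3²*0.25 + (-1)²*9
= 9*0.25 + 1*9 = 11.25

11.25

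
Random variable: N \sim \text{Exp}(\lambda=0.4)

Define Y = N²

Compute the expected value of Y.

E[N²] = Var(N) + (E[N])² = 6.25 + 6.25 = 12.5

12.5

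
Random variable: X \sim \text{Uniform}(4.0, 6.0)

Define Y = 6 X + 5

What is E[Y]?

For Y = 6X + 5:
E[Y] = 6 * E[X] + 5
E[X] = (4 + 6)/2 = 5
E[Y] = 6 * 5 + 5 = 35

35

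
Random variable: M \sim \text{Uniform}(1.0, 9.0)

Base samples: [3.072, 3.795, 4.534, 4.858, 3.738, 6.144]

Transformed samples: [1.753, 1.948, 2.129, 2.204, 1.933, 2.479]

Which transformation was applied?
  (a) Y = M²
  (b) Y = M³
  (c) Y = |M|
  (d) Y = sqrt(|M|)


Checking option (d) Y = sqrt(|M|):
  M = 3.072 -> Y = 1.753 ✓
  M = 3.795 -> Y = 1.948 ✓
  M = 4.534 -> Y = 2.129 ✓
All samples match this transformation.

(d) sqrt(|M|)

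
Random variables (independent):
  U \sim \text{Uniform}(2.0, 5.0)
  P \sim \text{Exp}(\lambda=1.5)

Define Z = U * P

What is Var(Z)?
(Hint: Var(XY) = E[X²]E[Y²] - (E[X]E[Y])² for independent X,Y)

Var(XY) = E[X²]E[Y²] - (E[X]E[Y])²
E[U] = 3.5, Var(U) = 0.75
E[P] = 0.66666667, Var(P) = 0.44444444
E[U²] = 0.75 + 3.5² = 13
E[P²] = 0.44444444 + 0.66666667² = 0.88888889
Var(Z) = 13*0.88888889 - (3.5*0.66666667)²
= 11.555556 - 5.4444444 = 6.1111111

6.1111111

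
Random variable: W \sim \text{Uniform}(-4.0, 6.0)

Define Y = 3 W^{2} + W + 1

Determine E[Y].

E[Y] = 3*E[W²] + 1*E[W] + 1
E[W] = 1
E[W²] = Var(W) + (E[W])² = 8.3333333 + 1 = 9.3333333
E[Y] = 3*9.3333333 + 1*1 + 1 = 30

30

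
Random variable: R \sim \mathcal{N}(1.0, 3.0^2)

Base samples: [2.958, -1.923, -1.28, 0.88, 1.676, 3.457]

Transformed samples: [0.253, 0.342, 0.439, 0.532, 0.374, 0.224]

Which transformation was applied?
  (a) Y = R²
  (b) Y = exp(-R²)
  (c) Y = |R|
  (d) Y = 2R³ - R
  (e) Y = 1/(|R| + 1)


Checking option (e) Y = 1/(|R| + 1):
  R = 2.958 -> Y = 0.253 ✓
  R = -1.923 -> Y = 0.342 ✓
  R = -1.28 -> Y = 0.439 ✓
All samples match this transformation.

(e) 1/(|R| + 1)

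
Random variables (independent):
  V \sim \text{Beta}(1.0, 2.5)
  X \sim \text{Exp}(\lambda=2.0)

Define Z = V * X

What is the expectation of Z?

For independent RVs: E[XY] = E[X]*E[Y]
E[V] = 0.28571429
E[X] = 0.5
E[Z] = 0.28571429 * 0.5 = 0.14285714

0.14285714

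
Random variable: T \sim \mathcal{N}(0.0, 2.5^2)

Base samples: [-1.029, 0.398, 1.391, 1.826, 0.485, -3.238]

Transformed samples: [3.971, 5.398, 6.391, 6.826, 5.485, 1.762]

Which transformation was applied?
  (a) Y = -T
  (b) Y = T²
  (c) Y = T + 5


Checking option (c) Y = T + 5:
  T = -1.029 -> Y = 3.971 ✓
  T = 0.398 -> Y = 5.398 ✓
  T = 1.391 -> Y = 6.391 ✓
All samples match this transformation.

(c) T + 5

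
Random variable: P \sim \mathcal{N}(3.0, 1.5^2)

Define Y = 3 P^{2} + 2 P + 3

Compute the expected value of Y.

E[Y] = 3*E[P²] + 2*E[P] + 3
E[P] = 3
E[P²] = Var(P) + (E[P])² = 2.25 + 9 = 11.25
E[Y] = 3*11.25 + 2*3 + 3 = 42.75

42.75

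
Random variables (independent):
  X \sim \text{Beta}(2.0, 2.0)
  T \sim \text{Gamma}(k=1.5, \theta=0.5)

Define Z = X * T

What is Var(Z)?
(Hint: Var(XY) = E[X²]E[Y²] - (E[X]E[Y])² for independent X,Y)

Var(XY) = E[X²]E[Y²] - (E[X]E[Y])²
E[X] = 0.5, Var(X) = 0.05
E[T] = 0.75, Var(T) = 0.375
E[X²] = 0.05 + 0.5² = 0.3
E[T²] = 0.375 + 0.75² = 0.9375
Var(Z) = 0.3*0.9375 - (0.5*0.75)²
= 0.28125 - 0.140625 = 0.140625

0.140625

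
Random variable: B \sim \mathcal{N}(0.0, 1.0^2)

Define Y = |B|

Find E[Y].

For X ~ N(0, 1.0²), E[|X|] = sigma * sqrt(2/pi)
= 1.0 * sqrt(2/pi) = 0.79788456

0.79788456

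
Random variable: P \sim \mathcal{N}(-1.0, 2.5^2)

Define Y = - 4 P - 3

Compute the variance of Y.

For Y = aP + b: Var(Y) = a² * Var(P)
Var(P) = 2.5^2 = 6.25
Var(Y) = (-4)² * 6.25 = 16 * 6.25 = 100

100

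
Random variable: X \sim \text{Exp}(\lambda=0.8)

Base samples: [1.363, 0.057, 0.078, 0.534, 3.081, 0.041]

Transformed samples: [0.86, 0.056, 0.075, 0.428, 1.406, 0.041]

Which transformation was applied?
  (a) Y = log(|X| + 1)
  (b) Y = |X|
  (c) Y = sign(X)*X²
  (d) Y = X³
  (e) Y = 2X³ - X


Checking option (a) Y = log(|X| + 1):
  X = 1.363 -> Y = 0.86 ✓
  X = 0.057 -> Y = 0.056 ✓
  X = 0.078 -> Y = 0.075 ✓
All samples match this transformation.

(a) log(|X| + 1)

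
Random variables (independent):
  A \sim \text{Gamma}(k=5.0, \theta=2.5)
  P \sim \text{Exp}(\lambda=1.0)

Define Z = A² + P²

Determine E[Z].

E[Z] = E[A²] + E[P²]
E[A²] = Var(A) + E[A]² = 31.25 + 156.25 = 187.5
E[P²] = Var(P) + E[P]² = 1 + 1 = 2
E[Z] = 187.5 + 2 = 189.5

189.5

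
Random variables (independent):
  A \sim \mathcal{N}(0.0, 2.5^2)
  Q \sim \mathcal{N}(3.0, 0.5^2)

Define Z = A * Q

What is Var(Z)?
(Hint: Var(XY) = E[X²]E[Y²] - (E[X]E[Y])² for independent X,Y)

Var(XY) = E[X²]E[Y²] - (E[X]E[Y])²
E[A] = 0, Var(A) = 6.25
E[Q] = 3, Var(Q) = 0.25
E[A²] = 6.25 + 0² = 6.25
E[Q²] = 0.25 + 3² = 9.25
Var(Z) = 6.25*9.25 - (0*3)²
= 57.8125 - 0 = 57.8125

57.8125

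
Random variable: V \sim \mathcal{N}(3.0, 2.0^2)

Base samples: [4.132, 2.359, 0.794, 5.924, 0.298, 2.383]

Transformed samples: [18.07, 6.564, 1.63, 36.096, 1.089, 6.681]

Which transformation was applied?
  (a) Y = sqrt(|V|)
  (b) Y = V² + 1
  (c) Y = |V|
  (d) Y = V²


Checking option (b) Y = V² + 1:
  V = 4.132 -> Y = 18.07 ✓
  V = 2.359 -> Y = 6.564 ✓
  V = 0.794 -> Y = 1.63 ✓
All samples match this transformation.

(b) V² + 1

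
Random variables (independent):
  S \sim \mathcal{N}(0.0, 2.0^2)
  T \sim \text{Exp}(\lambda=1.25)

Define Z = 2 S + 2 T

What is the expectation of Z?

E[Z] = 2*E[S] + 2*E[T]
E[S] = 0
E[T] = 0.8
E[Z] = 2*0 + 2*0.8 = 1.6

1.6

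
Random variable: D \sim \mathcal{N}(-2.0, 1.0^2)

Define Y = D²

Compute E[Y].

E[D²] = Var(D) + (E[D])² = 1 + 4 = 5

5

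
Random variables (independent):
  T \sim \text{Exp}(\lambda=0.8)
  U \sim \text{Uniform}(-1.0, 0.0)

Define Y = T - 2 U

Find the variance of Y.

For independent RVs: Var(aX + bY) = a²Var(X) + b²Var(Y)
Var(T) = 1.5625
Var(U) = 0.083333333
Var(Y) = 1²*1.5625 + (-2)²*0.083333333
= 1*1.5625 + 4*0.083333333 = 1.8958333

1.8958333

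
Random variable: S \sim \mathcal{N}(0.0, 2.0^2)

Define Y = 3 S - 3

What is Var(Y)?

For Y = aS + b: Var(Y) = a² * Var(S)
Var(S) = 2.0^2 = 4
Var(Y) = 3² * 4 = 9 * 4 = 36

36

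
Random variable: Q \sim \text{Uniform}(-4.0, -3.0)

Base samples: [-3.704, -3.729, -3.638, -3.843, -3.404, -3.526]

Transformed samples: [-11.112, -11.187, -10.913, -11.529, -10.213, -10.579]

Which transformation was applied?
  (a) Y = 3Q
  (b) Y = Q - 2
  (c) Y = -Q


Checking option (a) Y = 3Q:
  Q = -3.704 -> Y = -11.112 ✓
  Q = -3.729 -> Y = -11.187 ✓
  Q = -3.638 -> Y = -10.913 ✓
All samples match this transformation.

(a) 3Q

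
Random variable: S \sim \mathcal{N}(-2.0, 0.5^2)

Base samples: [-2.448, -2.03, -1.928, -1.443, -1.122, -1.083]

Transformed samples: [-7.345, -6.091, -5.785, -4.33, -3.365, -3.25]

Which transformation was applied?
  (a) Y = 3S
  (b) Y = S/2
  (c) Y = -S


Checking option (a) Y = 3S:
  S = -2.448 -> Y = -7.345 ✓
  S = -2.03 -> Y = -6.091 ✓
  S = -1.928 -> Y = -5.785 ✓
All samples match this transformation.

(a) 3S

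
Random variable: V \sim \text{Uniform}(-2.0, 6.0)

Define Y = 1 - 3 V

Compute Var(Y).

For Y = aV + b: Var(Y) = a² * Var(V)
Var(V) = (6 + 2)^2/12 = 5.3333333
Var(Y) = (-3)² * 5.3333333 = 9 * 5.3333333 = 48

48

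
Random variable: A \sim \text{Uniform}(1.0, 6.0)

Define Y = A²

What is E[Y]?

E[A²] = Var(A) + (E[A])² = 2.0833333 + 12.25 = 14.333333

14.333333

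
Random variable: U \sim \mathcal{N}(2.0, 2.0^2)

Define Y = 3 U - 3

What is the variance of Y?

For Y = aU + b: Var(Y) = a² * Var(U)
Var(U) = 2.0^2 = 4
Var(Y) = 3² * 4 = 9 * 4 = 36

36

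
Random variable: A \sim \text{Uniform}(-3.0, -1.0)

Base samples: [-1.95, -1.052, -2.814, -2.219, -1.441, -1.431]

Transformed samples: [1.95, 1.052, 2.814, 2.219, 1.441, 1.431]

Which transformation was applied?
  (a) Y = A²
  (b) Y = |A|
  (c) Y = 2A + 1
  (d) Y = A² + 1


Checking option (b) Y = |A|:
  A = -1.95 -> Y = 1.95 ✓
  A = -1.052 -> Y = 1.052 ✓
  A = -2.814 -> Y = 2.814 ✓
All samples match this transformation.

(b) |A|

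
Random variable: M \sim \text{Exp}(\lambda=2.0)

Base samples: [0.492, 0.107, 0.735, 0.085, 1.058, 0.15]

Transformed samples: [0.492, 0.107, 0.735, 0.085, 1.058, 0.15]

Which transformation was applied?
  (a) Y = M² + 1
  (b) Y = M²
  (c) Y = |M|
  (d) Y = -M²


Checking option (c) Y = |M|:
  M = 0.492 -> Y = 0.492 ✓
  M = 0.107 -> Y = 0.107 ✓
  M = 0.735 -> Y = 0.735 ✓
All samples match this transformation.

(c) |M|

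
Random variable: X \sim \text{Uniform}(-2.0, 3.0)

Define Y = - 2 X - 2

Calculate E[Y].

For Y = -2X - 2:
E[Y] = -2 * E[X] - 2
E[X] = (-2 + 3)/2 = 0.5
E[Y] = -2 * 0.5 - 2 = -3

-3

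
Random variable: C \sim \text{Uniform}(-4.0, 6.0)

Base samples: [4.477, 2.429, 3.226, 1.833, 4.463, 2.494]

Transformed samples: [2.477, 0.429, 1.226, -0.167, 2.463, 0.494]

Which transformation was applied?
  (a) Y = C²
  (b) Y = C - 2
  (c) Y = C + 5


Checking option (b) Y = C - 2:
  C = 4.477 -> Y = 2.477 ✓
  C = 2.429 -> Y = 0.429 ✓
  C = 3.226 -> Y = 1.226 ✓
All samples match this transformation.

(b) C - 2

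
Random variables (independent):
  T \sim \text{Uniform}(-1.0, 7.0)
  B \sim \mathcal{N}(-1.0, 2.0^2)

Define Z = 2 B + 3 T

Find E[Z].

E[Z] = 3*E[T] + 2*E[B]
E[T] = 3
E[B] = -1
E[Z] = 3*3 + 2*(-1) = 7

7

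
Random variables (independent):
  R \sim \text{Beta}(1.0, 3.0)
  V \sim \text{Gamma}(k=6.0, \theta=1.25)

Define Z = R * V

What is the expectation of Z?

For independent RVs: E[XY] = E[X]*E[Y]
E[R] = 0.25
E[V] = 7.5
E[Z] = 0.25 * 7.5 = 1.875

1.875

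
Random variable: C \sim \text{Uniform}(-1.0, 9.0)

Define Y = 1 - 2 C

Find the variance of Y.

For Y = aC + b: Var(Y) = a² * Var(C)
Var(C) = (9 + 1)^2/12 = 8.3333333
Var(Y) = (-2)² * 8.3333333 = 4 * 8.3333333 = 33.333333

33.333333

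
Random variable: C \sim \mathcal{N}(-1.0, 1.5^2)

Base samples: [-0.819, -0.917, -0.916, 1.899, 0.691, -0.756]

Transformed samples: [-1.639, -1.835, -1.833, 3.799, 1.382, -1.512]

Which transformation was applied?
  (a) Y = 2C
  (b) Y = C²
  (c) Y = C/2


Checking option (a) Y = 2C:
  C = -0.819 -> Y = -1.639 ✓
  C = -0.917 -> Y = -1.835 ✓
  C = -0.916 -> Y = -1.833 ✓
All samples match this transformation.

(a) 2C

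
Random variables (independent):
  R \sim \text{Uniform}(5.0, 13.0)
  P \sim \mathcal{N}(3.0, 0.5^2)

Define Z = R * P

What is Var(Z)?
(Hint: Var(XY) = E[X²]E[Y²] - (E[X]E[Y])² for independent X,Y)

Var(XY) = E[X²]E[Y²] - (E[X]E[Y])²
E[R] = 9, Var(R) = 5.3333333
E[P] = 3, Var(P) = 0.25
E[R²] = 5.3333333 + 9² = 86.333333
E[P²] = 0.25 + 3² = 9.25
Var(Z) = 86.333333*9.25 - (9*3)²
= 798.58333 - 729 = 69.583333

69.583333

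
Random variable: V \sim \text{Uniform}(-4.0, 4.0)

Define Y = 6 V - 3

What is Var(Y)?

For Y = aV + b: Var(Y) = a² * Var(V)
Var(V) = (4 + 4)^2/12 = 5.3333333
Var(Y) = 6² * 5.3333333 = 36 * 5.3333333 = 192

192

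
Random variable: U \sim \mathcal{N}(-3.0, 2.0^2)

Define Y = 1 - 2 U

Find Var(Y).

For Y = aU + b: Var(Y) = a² * Var(U)
Var(U) = 2.0^2 = 4
Var(Y) = (-2)² * 4 = 4 * 4 = 16

16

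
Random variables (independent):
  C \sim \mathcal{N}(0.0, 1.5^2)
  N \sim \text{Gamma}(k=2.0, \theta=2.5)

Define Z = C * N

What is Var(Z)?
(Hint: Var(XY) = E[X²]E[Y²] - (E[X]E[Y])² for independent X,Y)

Var(XY) = E[X²]E[Y²] - (E[X]E[Y])²
E[C] = 0, Var(C) = 2.25
E[N] = 5, Var(N) = 12.5
E[C²] = 2.25 + 0² = 2.25
E[N²] = 12.5 + 5² = 37.5
Var(Z) = 2.25*37.5 - (0*5)²
= 84.375 - 0 = 84.375

84.375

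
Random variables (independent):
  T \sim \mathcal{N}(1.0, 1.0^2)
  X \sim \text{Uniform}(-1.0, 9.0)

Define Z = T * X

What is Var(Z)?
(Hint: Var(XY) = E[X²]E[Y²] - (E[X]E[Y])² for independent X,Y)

Var(XY) = E[X²]E[Y²] - (E[X]E[Y])²
E[T] = 1, Var(T) = 1
E[X] = 4, Var(X) = 8.3333333
E[T²] = 1 + 1² = 2
E[X²] = 8.3333333 + 4² = 24.333333
Var(Z) = 2*24.333333 - (1*4)²
= 48.666667 - 16 = 32.666667

32.666667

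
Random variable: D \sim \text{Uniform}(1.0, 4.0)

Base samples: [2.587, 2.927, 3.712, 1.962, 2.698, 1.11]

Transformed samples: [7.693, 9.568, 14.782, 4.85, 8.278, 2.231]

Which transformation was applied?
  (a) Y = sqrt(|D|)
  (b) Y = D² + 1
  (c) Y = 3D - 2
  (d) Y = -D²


Checking option (b) Y = D² + 1:
  D = 2.587 -> Y = 7.693 ✓
  D = 2.927 -> Y = 9.568 ✓
  D = 3.712 -> Y = 14.782 ✓
All samples match this transformation.

(b) D² + 1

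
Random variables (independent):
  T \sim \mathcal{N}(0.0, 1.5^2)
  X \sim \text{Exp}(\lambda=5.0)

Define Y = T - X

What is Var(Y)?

For independent RVs: Var(aX + bY) = a²Var(X) + b²Var(Y)
Var(T) = 2.25
Var(X) = 0.04
Var(Y) = 1²*2.25 + (-1)²*0.04
= 1*2.25 + 1*0.04 = 2.29

2.29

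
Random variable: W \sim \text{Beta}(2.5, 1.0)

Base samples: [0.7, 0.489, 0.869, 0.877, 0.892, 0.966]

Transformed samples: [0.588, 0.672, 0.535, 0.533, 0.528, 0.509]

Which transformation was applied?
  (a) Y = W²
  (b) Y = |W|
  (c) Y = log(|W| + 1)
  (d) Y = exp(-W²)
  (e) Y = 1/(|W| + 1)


Checking option (e) Y = 1/(|W| + 1):
  W = 0.7 -> Y = 0.588 ✓
  W = 0.489 -> Y = 0.672 ✓
  W = 0.869 -> Y = 0.535 ✓
All samples match this transformation.

(e) 1/(|W| + 1)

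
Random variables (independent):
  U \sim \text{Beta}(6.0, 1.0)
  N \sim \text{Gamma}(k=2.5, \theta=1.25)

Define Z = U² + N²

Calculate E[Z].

E[Z] = E[U²] + E[N²]
E[U²] = Var(U) + E[U]² = 0.015306122 + 0.73469388 = 0.75
E[N²] = Var(N) + E[N]² = 3.90625 + 9.765625 = 13.671875
E[Z] = 0.75 + 13.671875 = 14.421875

14.421875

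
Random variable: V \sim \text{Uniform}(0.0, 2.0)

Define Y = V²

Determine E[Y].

E[V²] = Var(V) + (E[V])² = 0.33333333 + 1 = 1.3333333

1.3333333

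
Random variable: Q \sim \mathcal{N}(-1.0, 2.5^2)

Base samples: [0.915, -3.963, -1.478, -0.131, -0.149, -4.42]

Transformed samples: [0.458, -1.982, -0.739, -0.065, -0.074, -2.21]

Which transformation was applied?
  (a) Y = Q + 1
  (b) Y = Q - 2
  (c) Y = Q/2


Checking option (c) Y = Q/2:
  Q = 0.915 -> Y = 0.458 ✓
  Q = -3.963 -> Y = -1.982 ✓
  Q = -1.478 -> Y = -0.739 ✓
All samples match this transformation.

(c) Q/2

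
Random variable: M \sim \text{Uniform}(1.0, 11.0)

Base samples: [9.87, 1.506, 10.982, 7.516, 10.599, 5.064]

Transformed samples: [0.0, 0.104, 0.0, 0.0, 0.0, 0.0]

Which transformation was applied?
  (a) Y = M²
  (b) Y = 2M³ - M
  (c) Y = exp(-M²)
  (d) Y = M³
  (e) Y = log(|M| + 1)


Checking option (c) Y = exp(-M²):
  M = 9.87 -> Y = 0.0 ✓
  M = 1.506 -> Y = 0.104 ✓
  M = 10.982 -> Y = 0.0 ✓
All samples match this transformation.

(c) exp(-M²)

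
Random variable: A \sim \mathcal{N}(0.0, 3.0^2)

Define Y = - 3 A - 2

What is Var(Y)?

For Y = aA + b: Var(Y) = a² * Var(A)
Var(A) = 3.0^2 = 9
Var(Y) = (-3)² * 9 = 9 * 9 = 81

81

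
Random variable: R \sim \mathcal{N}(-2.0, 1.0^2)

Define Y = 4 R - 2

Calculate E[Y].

For Y = 4R - 2:
E[Y] = 4 * E[R] - 2
E[R] = -2.0 = -2
E[Y] = 4 * (-2) - 2 = -10

-10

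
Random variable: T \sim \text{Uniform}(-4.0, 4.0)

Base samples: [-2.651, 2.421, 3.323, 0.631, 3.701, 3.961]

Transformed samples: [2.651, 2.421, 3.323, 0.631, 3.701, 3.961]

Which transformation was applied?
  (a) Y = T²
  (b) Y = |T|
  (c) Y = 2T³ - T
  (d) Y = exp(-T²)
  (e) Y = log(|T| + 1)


Checking option (b) Y = |T|:
  T = -2.651 -> Y = 2.651 ✓
  T = 2.421 -> Y = 2.421 ✓
  T = 3.323 -> Y = 3.323 ✓
All samples match this transformation.

(b) |T|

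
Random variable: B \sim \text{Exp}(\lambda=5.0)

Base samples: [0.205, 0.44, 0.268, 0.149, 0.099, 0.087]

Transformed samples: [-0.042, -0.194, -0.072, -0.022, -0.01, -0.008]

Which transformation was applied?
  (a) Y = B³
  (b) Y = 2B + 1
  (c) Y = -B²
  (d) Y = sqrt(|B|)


Checking option (c) Y = -B²:
  B = 0.205 -> Y = -0.042 ✓
  B = 0.44 -> Y = -0.194 ✓
  B = 0.268 -> Y = -0.072 ✓
All samples match this transformation.

(c) -B²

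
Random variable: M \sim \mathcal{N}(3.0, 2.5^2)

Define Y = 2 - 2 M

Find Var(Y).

For Y = aM + b: Var(Y) = a² * Var(M)
Var(M) = 2.5^2 = 6.25
Var(Y) = (-2)² * 6.25 = 4 * 6.25 = 25

25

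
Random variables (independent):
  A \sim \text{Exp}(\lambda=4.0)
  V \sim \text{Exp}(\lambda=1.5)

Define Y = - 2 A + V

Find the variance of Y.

For independent RVs: Var(aX + bY) = a²Var(X) + b²Var(Y)
Var(A) = 0.0625
Var(V) = 0.44444444
Var(Y) = (-2)²*0.0625 + 1²*0.44444444
= 4*0.0625 + 1*0.44444444 = 0.69444444

0.69444444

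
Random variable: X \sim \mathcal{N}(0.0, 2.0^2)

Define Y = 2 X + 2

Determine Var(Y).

For Y = aX + b: Var(Y) = a² * Var(X)
Var(X) = 2.0^2 = 4
Var(Y) = 2² * 4 = 4 * 4 = 16

16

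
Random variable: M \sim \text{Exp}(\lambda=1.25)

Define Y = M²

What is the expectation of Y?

Using E[X²] = Var(X) + (E[X])²:
E[M] = 0.8
Var(M) = 1/1.25^2 = 0.64
E[M²] = 0.64 + 0.8² = 0.64 + 0.64 = 1.28

1.28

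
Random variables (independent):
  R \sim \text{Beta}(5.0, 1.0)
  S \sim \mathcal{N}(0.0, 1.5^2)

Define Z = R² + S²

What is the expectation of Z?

E[Z] = E[R²] + E[S²]
E[R²] = Var(R) + E[R]² = 0.01984127 + 0.69444444 = 0.71428571
E[S²] = Var(S) + E[S]² = 2.25 + 0 = 2.25
E[Z] = 0.71428571 + 2.25 = 2.9642857

2.9642857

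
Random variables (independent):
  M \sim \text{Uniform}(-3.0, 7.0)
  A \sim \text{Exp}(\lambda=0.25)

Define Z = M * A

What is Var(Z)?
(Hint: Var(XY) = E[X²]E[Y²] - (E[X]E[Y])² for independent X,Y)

Var(XY) = E[X²]E[Y²] - (E[X]E[Y])²
E[M] = 2, Var(M) = 8.3333333
E[A] = 4, Var(A) = 16
E[M²] = 8.3333333 + 2² = 12.333333
E[A²] = 16 + 4² = 32
Var(Z) = 12.333333*32 - (2*4)²
= 394.66667 - 64 = 330.66667

330.66667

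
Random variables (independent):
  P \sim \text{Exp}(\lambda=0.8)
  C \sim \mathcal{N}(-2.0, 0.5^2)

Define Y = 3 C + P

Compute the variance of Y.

For independent RVs: Var(aX + bY) = a²Var(X) + b²Var(Y)
Var(P) = 1.5625
Var(C) = 0.25
Var(Y) = 1²*1.5625 + 3²*0.25
= 1*1.5625 + 9*0.25 = 3.8125

3.8125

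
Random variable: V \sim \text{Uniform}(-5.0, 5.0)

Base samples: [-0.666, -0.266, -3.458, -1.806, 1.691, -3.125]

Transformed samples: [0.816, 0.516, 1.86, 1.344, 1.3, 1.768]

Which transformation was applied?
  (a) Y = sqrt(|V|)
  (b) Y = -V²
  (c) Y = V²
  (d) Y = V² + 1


Checking option (a) Y = sqrt(|V|):
  V = -0.666 -> Y = 0.816 ✓
  V = -0.266 -> Y = 0.516 ✓
  V = -3.458 -> Y = 1.86 ✓
All samples match this transformation.

(a) sqrt(|V|)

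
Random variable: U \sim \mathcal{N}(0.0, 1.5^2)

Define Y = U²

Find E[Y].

Using E[X²] = Var(X) + (E[X])²:
E[U] = 0
Var(U) = 1.5^2 = 2.25
E[U²] = 2.25 + 0² = 2.25 + 0 = 2.25

2.25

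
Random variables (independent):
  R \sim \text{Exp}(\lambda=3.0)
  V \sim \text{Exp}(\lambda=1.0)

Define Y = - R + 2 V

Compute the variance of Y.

For independent RVs: Var(aX + bY) = a²Var(X) + b²Var(Y)
Var(R) = 0.11111111
Var(V) = 1
Var(Y) = (-1)²*0.11111111 + 2²*1
= 1*0.11111111 + 4*1 = 4.1111111

4.1111111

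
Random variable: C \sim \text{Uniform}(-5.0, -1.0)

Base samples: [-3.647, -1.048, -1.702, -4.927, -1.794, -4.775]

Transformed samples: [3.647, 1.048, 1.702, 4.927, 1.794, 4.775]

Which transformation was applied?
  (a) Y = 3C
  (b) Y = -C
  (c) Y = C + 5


Checking option (b) Y = -C:
  C = -3.647 -> Y = 3.647 ✓
  C = -1.048 -> Y = 1.048 ✓
  C = -1.702 -> Y = 1.702 ✓
All samples match this transformation.

(b) -C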